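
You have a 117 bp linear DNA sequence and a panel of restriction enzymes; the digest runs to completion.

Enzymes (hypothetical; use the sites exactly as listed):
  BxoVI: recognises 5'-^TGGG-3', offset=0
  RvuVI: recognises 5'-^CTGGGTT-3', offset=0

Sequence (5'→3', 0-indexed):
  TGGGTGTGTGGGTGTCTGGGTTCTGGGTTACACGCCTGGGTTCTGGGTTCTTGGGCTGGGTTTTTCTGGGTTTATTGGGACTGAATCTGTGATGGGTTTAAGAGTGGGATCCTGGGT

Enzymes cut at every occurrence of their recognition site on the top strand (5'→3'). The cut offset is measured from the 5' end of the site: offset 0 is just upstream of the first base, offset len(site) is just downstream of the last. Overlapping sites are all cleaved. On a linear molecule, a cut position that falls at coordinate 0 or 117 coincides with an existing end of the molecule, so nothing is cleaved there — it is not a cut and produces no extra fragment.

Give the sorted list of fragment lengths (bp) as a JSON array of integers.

Per-enzyme occurrences:
  BxoVI (TGGG, off=0): starts [0, 8, 16, 23, 36, 43, 51, 56, 66, 75, 92, 104, 112] → cuts [8, 16, 23, 36, 43, 51, 56, 66, 75, 92, 104, 112] (position 0 is a terminus of the linear molecule — no cut)
  RvuVI (CTGGGTT, off=0): starts [15, 22, 35, 42, 55, 65] → cuts [15, 22, 35, 42, 55, 65]

Pooled cuts: [8, 15, 16, 22, 23, 35, 36, 42, 43, 51, 55, 56, 65, 66, 75, 92, 104, 112]

Fragment lengths:
  [0,8): 8 bp
  [8,15): 7 bp
  [15,16): 1 bp
  [16,22): 6 bp
  [22,23): 1 bp
  [23,35): 12 bp
  [35,36): 1 bp
  [36,42): 6 bp
  [42,43): 1 bp
  [43,51): 8 bp
  [51,55): 4 bp
  [55,56): 1 bp
  [56,65): 9 bp
  [65,66): 1 bp
  [66,75): 9 bp
  [75,92): 17 bp
  [92,104): 12 bp
  [104,112): 8 bp
  [112,117): 5 bp

[1,1,1,1,1,1,4,5,6,6,7,8,8,8,9,9,12,12,17]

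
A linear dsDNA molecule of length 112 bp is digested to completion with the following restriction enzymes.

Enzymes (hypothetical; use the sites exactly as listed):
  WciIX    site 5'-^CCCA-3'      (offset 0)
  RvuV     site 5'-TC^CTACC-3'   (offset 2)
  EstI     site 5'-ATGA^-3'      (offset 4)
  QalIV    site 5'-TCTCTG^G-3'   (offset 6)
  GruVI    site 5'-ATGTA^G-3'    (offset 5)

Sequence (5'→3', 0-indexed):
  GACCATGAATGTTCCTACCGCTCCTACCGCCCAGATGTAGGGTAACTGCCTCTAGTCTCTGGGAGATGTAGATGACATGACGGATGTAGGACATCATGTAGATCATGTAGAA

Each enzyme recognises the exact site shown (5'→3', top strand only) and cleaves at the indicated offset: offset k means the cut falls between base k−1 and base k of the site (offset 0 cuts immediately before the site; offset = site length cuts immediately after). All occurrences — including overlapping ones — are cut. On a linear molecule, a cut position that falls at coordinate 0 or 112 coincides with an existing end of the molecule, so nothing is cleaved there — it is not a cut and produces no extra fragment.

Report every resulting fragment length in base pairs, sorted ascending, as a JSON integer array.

[3,5,5,6,6,8,8,9,9,9,10,12,22]

Scan for sites:
  WciIX CCCA/0: at [29] ⇒ [29]
  RvuV TCCTACC/2: at [12, 21] ⇒ [14, 23]
  EstI ATGA/4: at [4, 71, 76] ⇒ [8, 75, 80]
  QalIV TCTCTGG/6: at [55] ⇒ [61]
  GruVI ATGTAG/5: at [34, 65, 83, 95, 104] ⇒ [39, 70, 88, 100, 109]

Pooled cuts: [8, 14, 23, 29, 39, 61, 70, 75, 80, 88, 100, 109]

Fragments:
  [0,8): 8 bp
  [8,14): 6 bp
  [14,23): 9 bp
  [23,29): 6 bp
  [29,39): 10 bp
  [39,61): 22 bp
  [61,70): 9 bp
  [70,75): 5 bp
  [75,80): 5 bp
  [80,88): 8 bp
  [88,100): 12 bp
  [100,109): 9 bp
  [109,112): 3 bp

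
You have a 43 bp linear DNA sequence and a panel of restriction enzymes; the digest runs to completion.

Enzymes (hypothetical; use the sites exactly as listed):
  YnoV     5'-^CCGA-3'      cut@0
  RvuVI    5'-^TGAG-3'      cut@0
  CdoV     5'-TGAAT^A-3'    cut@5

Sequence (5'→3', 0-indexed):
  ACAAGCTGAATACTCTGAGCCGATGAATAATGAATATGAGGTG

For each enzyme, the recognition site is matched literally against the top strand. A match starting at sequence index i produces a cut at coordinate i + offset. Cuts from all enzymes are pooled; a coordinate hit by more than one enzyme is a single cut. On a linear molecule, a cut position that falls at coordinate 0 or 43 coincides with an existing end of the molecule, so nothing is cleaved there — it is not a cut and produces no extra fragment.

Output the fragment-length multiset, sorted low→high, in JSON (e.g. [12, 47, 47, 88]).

Site scan:
  YnoV CCGA/0: at [19] ⇒ [19]
  RvuVI TGAG/0: at [15, 36] ⇒ [15, 36]
  CdoV TGAATA/5: at [6, 23, 30] ⇒ [11, 28, 35]

Pooled cuts: [11, 15, 19, 28, 35, 36]

Fragments:
  [0,11): 11 bp
  [11,15): 4 bp
  [15,19): 4 bp
  [19,28): 9 bp
  [28,35): 7 bp
  [35,36): 1 bp
  [36,43): 7 bp

[1,4,4,7,7,9,11]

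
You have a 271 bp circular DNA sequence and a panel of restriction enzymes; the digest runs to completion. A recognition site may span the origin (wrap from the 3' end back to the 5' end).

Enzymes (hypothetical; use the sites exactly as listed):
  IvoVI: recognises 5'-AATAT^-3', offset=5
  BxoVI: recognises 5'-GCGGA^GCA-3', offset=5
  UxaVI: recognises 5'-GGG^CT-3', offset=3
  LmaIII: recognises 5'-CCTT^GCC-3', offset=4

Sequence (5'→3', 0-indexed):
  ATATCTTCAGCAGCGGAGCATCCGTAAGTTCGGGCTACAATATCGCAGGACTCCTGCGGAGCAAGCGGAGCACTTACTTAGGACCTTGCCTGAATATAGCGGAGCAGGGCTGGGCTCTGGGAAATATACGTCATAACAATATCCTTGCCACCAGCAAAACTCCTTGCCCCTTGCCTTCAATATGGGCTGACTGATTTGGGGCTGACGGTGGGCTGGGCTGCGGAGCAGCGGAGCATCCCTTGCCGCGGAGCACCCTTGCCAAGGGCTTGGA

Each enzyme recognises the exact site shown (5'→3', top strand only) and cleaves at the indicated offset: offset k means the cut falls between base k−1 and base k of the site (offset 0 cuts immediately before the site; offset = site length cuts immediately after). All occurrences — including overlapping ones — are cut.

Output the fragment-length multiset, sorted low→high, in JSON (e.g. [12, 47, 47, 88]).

[3,4,5,5,6,6,7,7,8,8,8,8,9,9,9,10,10,11,11,13,13,15,15,17,17,18,19]

Scan for sites:
  IvoVI (AATAT, off=5): starts [38, 92, 122, 137, 178, 270] → cuts [4, 43, 97, 127, 142, 183]
  BxoVI (GCGGAGCA, off=5): starts [12, 55, 64, 98, 219, 227, 244] → cuts [17, 60, 69, 103, 224, 232, 249]
  UxaVI (GGGCT, off=3): starts [31, 106, 111, 183, 198, 209, 214, 262] → cuts [34, 109, 114, 186, 201, 212, 217, 265]
  LmaIII (CCTTGCC, off=4): starts [83, 142, 161, 168, 237, 253] → cuts [87, 146, 165, 172, 241, 257]

All cut coordinates (distinct, sorted): [4, 17, 34, 43, 60, 69, 87, 97, 103, 109, 114, 127, 142, 146, 165, 172, 183, 186, 201, 212, 217, 224, 232, 241, 249, 257, 265]

Fragments:
  4→17: 13 bp
  17→34: 17 bp
  34→43: 9 bp
  43→60: 17 bp
  60→69: 9 bp
  69→87: 18 bp
  87→97: 10 bp
  97→103: 6 bp
  103→109: 6 bp
  109→114: 5 bp
  114→127: 13 bp
  127→142: 15 bp
  142→146: 4 bp
  146→165: 19 bp
  165→172: 7 bp
  172→183: 11 bp
  183→186: 3 bp
  186→201: 15 bp
  201→212: 11 bp
  212→217: 5 bp
  217→224: 7 bp
  224→232: 8 bp
  232→241: 9 bp
  241→249: 8 bp
  249→257: 8 bp
  257→265: 8 bp
  265→4 (wrap): 271-265+4 = 10 bp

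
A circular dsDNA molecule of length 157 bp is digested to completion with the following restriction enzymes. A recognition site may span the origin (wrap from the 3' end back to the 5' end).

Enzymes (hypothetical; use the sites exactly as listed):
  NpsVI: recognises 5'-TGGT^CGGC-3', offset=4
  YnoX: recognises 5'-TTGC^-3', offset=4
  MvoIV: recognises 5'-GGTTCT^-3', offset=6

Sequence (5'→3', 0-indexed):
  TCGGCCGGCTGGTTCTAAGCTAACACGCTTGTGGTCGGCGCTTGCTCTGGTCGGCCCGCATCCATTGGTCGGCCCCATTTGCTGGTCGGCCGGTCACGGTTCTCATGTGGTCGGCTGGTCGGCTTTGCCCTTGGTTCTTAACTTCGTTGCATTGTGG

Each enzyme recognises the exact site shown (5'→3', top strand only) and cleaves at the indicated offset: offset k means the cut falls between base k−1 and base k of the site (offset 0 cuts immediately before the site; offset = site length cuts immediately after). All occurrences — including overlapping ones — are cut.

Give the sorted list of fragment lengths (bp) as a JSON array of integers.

Scan for sites:
  NpsVI TGGTCGGC/4: at [31, 47, 65, 82, 107, 115, 154] ⇒ [1, 35, 51, 69, 86, 111, 119]
  YnoX TTGC/4: at [41, 78, 124, 146] ⇒ [45, 82, 128, 150]
  MvoIV GGTTCT/6: at [10, 97, 132] ⇒ [16, 103, 138]

All cut coordinates (distinct, sorted): [1, 16, 35, 45, 51, 69, 82, 86, 103, 111, 119, 128, 138, 150]

Fragment lengths:
  1→16: 15 bp
  16→35: 19 bp
  35→45: 10 bp
  45→51: 6 bp
  51→69: 18 bp
  69→82: 13 bp
  82→86: 4 bp
  86→103: 17 bp
  103→111: 8 bp
  111→119: 8 bp
  119→128: 9 bp
  128→138: 10 bp
  138→150: 12 bp
  150→1 (wrap): 157-150+1 = 8 bp

[4,6,8,8,8,9,10,10,12,13,15,17,18,19]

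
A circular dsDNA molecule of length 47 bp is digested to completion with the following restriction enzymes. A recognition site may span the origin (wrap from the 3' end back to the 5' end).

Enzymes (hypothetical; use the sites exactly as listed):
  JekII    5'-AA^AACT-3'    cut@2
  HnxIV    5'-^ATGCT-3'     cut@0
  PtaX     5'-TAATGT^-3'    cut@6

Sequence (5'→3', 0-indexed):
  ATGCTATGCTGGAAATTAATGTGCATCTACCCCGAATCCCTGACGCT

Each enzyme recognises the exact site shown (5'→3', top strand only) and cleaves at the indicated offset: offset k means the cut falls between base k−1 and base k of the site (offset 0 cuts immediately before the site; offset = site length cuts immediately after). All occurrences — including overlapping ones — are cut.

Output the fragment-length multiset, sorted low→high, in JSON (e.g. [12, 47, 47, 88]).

Per-enzyme occurrences:
  JekII (AAAACT, off=2): no sites
  HnxIV ATGCT/0: at [0, 5] ⇒ [0, 5]
  PtaX TAATGT/6: at [16] ⇒ [22]

Pooled cuts: [0, 5, 22]

Fragment lengths:
  0→5: 5 bp
  5→22: 17 bp
  22→0 (wrap): 47-22+0 = 25 bp

[5,17,25]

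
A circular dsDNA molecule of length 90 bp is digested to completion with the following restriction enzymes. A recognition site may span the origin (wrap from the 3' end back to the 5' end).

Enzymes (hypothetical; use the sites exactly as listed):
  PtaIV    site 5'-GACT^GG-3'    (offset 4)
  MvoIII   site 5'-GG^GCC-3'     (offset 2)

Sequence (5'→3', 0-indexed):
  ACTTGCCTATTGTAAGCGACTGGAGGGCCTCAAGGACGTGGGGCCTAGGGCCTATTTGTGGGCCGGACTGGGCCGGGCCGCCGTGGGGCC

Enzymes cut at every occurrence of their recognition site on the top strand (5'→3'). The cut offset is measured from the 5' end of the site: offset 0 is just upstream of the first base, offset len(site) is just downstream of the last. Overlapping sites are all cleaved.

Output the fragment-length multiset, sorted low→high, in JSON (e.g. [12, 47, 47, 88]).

Per-enzyme occurrences:
  PtaIV (GACTGG, off=4): starts [17, 65] → cuts [21, 69]
  MvoIII (GGGCC, off=2): starts [24, 40, 47, 59, 69, 74, 85] → cuts [26, 42, 49, 61, 71, 76, 87]

Pooled cuts: [21, 26, 42, 49, 61, 69, 71, 76, 87]

Fragments:
  21→26: 5 bp
  26→42: 16 bp
  42→49: 7 bp
  49→61: 12 bp
  61→69: 8 bp
  69→71: 2 bp
  71→76: 5 bp
  76→87: 11 bp
  87→21 (wrap): 90-87+21 = 24 bp

[2,5,5,7,8,11,12,16,24]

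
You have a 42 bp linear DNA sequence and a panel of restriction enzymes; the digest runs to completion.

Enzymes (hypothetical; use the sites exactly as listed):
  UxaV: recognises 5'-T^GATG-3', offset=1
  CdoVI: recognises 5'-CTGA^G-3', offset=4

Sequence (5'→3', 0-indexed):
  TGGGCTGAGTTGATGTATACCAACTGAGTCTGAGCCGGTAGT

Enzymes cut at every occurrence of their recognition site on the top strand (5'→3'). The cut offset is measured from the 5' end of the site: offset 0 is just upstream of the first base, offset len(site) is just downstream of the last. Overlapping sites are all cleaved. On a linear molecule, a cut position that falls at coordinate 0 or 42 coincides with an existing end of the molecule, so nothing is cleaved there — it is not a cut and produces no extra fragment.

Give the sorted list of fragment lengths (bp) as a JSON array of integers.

[3,6,8,9,16]

Per-enzyme occurrences:
  UxaV TGATG/1: at [10] ⇒ [11]
  CdoVI CTGAG/4: at [4, 23, 29] ⇒ [8, 27, 33]

All cut coordinates (distinct, sorted): [8, 11, 27, 33]

Fragment lengths:
  [0,8): 8 bp
  [8,11): 3 bp
  [11,27): 16 bp
  [27,33): 6 bp
  [33,42): 9 bp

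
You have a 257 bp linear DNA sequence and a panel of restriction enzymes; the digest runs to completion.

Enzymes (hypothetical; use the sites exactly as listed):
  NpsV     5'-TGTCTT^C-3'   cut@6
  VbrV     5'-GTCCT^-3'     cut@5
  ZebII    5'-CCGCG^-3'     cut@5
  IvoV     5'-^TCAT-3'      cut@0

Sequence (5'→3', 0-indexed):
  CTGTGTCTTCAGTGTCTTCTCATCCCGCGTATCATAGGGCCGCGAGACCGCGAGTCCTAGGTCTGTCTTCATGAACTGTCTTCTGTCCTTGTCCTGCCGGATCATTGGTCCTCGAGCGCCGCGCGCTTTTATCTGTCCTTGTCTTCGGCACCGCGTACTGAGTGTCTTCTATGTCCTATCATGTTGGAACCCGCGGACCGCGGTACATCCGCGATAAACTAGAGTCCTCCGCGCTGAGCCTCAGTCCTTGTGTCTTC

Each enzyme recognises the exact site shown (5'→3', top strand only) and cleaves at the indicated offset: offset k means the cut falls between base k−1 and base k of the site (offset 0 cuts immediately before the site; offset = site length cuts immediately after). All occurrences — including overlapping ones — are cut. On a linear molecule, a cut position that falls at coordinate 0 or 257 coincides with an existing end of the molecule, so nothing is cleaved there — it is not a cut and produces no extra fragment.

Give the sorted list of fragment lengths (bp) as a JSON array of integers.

[1,1,1,1,2,5,6,6,6,6,7,7,8,8,9,9,9,10,10,10,11,11,11,13,13,13,15,15,16,17]

Per-enzyme occurrences:
  NpsV (TGTCTTC, off=6): starts [3, 12, 63, 76, 139, 162, 250] → cuts [9, 18, 69, 82, 145, 168, 256]
  VbrV (GTCCT, off=5): starts [53, 84, 90, 107, 134, 172, 223, 243] → cuts [58, 89, 95, 112, 139, 177, 228, 248]
  ZebII (CCGCG, off=5): starts [24, 39, 47, 118, 150, 190, 197, 208, 228] → cuts [29, 44, 52, 123, 155, 195, 202, 213, 233]
  IvoV (TCAT, off=0): starts [19, 31, 68, 101, 178] → cuts [19, 31, 68, 101, 178]

Pooled cuts: [9, 18, 19, 29, 31, 44, 52, 58, 68, 69, 82, 89, 95, 101, 112, 123, 139, 145, 155, 168, 177, 178, 195, 202, 213, 228, 233, 248, 256]

Fragments:
  [0,9): 9 bp
  [9,18): 9 bp
  [18,19): 1 bp
  [19,29): 10 bp
  [29,31): 2 bp
  [31,44): 13 bp
  [44,52): 8 bp
  [52,58): 6 bp
  [58,68): 10 bp
  [68,69): 1 bp
  [69,82): 13 bp
  [82,89): 7 bp
  [89,95): 6 bp
  [95,101): 6 bp
  [101,112): 11 bp
  [112,123): 11 bp
  [123,139): 16 bp
  [139,145): 6 bp
  [145,155): 10 bp
  [155,168): 13 bp
  [168,177): 9 bp
  [177,178): 1 bp
  [178,195): 17 bp
  [195,202): 7 bp
  [202,213): 11 bp
  [213,228): 15 bp
  [228,233): 5 bp
  [233,248): 15 bp
  [248,256): 8 bp
  [256,257): 1 bp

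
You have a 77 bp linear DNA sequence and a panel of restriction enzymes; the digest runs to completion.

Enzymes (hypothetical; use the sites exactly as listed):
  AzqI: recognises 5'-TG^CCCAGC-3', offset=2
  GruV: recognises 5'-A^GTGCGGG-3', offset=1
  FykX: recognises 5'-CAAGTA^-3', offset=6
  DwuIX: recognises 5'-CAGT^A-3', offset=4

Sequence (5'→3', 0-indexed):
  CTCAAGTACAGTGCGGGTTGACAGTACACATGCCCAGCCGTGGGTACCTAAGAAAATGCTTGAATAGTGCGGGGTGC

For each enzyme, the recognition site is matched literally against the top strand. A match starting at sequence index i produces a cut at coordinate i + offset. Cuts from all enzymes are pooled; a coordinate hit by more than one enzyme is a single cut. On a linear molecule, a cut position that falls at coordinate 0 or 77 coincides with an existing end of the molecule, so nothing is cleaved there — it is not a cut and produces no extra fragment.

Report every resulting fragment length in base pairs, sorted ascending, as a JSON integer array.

Site scan:
  AzqI TGCCCAGC/2: at [30] ⇒ [32]
  GruV AGTGCGGG/1: at [9, 65] ⇒ [10, 66]
  FykX CAAGTA/6: at [2] ⇒ [8]
  DwuIX CAGTA/4: at [21] ⇒ [25]

Pooled cuts: [8, 10, 25, 32, 66]

Fragment lengths:
  [0,8): 8 bp
  [8,10): 2 bp
  [10,25): 15 bp
  [25,32): 7 bp
  [32,66): 34 bp
  [66,77): 11 bp

[2,7,8,11,15,34]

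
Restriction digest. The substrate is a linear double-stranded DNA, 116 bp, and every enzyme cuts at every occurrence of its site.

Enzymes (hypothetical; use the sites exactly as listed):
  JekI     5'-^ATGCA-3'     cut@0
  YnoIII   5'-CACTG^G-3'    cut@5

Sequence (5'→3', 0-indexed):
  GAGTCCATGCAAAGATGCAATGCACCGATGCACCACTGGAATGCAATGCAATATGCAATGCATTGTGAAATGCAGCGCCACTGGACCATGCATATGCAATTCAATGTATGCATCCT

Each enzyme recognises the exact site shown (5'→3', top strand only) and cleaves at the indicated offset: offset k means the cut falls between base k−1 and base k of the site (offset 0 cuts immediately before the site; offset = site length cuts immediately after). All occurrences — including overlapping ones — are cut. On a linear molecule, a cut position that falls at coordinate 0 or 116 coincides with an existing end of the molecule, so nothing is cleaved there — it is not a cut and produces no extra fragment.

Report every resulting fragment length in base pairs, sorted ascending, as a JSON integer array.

[2,4,5,5,5,6,6,7,8,8,9,11,12,14,14]

Site scan:
  JekI ATGCA/0: at [6, 14, 19, 27, 40, 45, 52, 57, 69, 87, 93, 107] ⇒ [6, 14, 19, 27, 40, 45, 52, 57, 69, 87, 93, 107]
  YnoIII CACTGG/5: at [33, 78] ⇒ [38, 83]

Pooled cuts: [6, 14, 19, 27, 38, 40, 45, 52, 57, 69, 83, 87, 93, 107]

Fragment lengths:
  [0,6): 6 bp
  [6,14): 8 bp
  [14,19): 5 bp
  [19,27): 8 bp
  [27,38): 11 bp
  [38,40): 2 bp
  [40,45): 5 bp
  [45,52): 7 bp
  [52,57): 5 bp
  [57,69): 12 bp
  [69,83): 14 bp
  [83,87): 4 bp
  [87,93): 6 bp
  [93,107): 14 bp
  [107,116): 9 bp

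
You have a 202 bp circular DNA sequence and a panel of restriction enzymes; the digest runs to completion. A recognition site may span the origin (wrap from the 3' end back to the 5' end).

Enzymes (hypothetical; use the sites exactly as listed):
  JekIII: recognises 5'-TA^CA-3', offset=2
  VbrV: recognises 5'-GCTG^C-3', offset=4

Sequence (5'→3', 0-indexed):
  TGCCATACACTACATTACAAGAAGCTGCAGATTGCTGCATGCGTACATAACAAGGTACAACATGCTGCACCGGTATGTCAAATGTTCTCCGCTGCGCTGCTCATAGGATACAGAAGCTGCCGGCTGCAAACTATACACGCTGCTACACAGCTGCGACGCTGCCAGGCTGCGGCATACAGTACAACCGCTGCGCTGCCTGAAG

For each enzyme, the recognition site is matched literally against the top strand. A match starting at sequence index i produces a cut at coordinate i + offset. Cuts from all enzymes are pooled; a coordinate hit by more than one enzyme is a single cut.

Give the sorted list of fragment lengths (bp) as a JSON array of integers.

Scan for sites:
  JekIII (TACA, off=2): starts [5, 10, 15, 43, 55, 108, 133, 143, 174, 179] → cuts [7, 12, 17, 45, 57, 110, 135, 145, 176, 181]
  VbrV (GCTGC, off=4): starts [23, 33, 63, 90, 95, 115, 122, 138, 149, 157, 165, 186, 191] → cuts [27, 37, 67, 94, 99, 119, 126, 142, 153, 161, 169, 190, 195]

All cut coordinates (distinct, sorted): [7, 12, 17, 27, 37, 45, 57, 67, 94, 99, 110, 119, 126, 135, 142, 145, 153, 161, 169, 176, 181, 190, 195]

Fragment lengths:
  7→12: 5 bp
  12→17: 5 bp
  17→27: 10 bp
  27→37: 10 bp
  37→45: 8 bp
  45→57: 12 bp
  57→67: 10 bp
  67→94: 27 bp
  94→99: 5 bp
  99→110: 11 bp
  110→119: 9 bp
  119→126: 7 bp
  126→135: 9 bp
  135→142: 7 bp
  142→145: 3 bp
  145→153: 8 bp
  153→161: 8 bp
  161→169: 8 bp
  169→176: 7 bp
  176→181: 5 bp
  181→190: 9 bp
  190→195: 5 bp
  195→7 (wrap): 202-195+7 = 14 bp

[3,5,5,5,5,5,7,7,7,8,8,8,8,9,9,9,10,10,10,11,12,14,27]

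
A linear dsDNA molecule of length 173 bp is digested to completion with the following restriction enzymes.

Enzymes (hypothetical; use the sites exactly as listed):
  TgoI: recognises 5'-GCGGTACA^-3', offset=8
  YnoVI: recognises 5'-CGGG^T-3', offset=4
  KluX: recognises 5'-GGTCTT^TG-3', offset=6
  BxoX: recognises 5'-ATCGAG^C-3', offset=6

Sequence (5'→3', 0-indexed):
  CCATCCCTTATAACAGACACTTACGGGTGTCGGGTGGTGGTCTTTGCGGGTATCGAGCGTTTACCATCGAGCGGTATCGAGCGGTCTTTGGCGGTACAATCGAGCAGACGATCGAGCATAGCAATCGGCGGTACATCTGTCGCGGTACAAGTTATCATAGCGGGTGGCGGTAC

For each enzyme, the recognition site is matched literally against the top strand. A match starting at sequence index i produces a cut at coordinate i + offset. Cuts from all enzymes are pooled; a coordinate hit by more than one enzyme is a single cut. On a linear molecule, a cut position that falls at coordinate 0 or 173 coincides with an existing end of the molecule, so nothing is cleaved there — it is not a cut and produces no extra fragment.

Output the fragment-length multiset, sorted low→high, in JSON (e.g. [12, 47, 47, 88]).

Site scan:
  TgoI GCGGTACA/8: at [90, 127, 141] ⇒ [98, 135, 149]
  YnoVI CGGGT/4: at [23, 30, 46, 160] ⇒ [27, 34, 50, 164]
  KluX GGTCTTTG/6: at [38, 82] ⇒ [44, 88]
  BxoX ATCGAGC/6: at [51, 65, 75, 98, 110] ⇒ [57, 71, 81, 104, 116]

Pooled cuts: [27, 34, 44, 50, 57, 71, 81, 88, 98, 104, 116, 135, 149, 164]

Fragment lengths:
  [0,27): 27 bp
  [27,34): 7 bp
  [34,44): 10 bp
  [44,50): 6 bp
  [50,57): 7 bp
  [57,71): 14 bp
  [71,81): 10 bp
  [81,88): 7 bp
  [88,98): 10 bp
  [98,104): 6 bp
  [104,116): 12 bp
  [116,135): 19 bp
  [135,149): 14 bp
  [149,164): 15 bp
  [164,173): 9 bp

[6,6,7,7,7,9,10,10,10,12,14,14,15,19,27]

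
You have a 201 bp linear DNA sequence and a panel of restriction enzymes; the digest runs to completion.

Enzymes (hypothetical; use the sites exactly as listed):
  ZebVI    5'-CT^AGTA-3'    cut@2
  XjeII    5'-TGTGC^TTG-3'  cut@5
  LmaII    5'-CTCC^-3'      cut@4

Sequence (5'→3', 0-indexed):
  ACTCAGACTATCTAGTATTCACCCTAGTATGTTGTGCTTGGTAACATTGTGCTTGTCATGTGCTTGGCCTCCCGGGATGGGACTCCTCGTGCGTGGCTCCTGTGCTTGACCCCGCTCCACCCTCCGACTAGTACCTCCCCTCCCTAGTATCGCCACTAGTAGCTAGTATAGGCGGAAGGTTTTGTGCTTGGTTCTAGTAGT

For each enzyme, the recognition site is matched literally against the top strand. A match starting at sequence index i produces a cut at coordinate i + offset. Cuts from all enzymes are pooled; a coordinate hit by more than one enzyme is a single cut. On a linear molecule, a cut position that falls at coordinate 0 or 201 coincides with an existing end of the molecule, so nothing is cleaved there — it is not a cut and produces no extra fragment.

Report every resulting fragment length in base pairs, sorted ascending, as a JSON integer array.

Per-enzyme occurrences:
  ZebVI CTAGTA/2: at [11, 23, 127, 143, 155, 162, 193] ⇒ [13, 25, 129, 145, 157, 164, 195]
  XjeII TGTGCTTG/5: at [32, 47, 58, 100, 182] ⇒ [37, 52, 63, 105, 187]
  LmaII CTCC/4: at [68, 82, 96, 114, 121, 134, 139] ⇒ [72, 86, 100, 118, 125, 138, 143]

Pooled cuts: [13, 25, 37, 52, 63, 72, 86, 100, 105, 118, 125, 129, 138, 143, 145, 157, 164, 187, 195]

Fragment lengths:
  [0,13): 13 bp
  [13,25): 12 bp
  [25,37): 12 bp
  [37,52): 15 bp
  [52,63): 11 bp
  [63,72): 9 bp
  [72,86): 14 bp
  [86,100): 14 bp
  [100,105): 5 bp
  [105,118): 13 bp
  [118,125): 7 bp
  [125,129): 4 bp
  [129,138): 9 bp
  [138,143): 5 bp
  [143,145): 2 bp
  [145,157): 12 bp
  [157,164): 7 bp
  [164,187): 23 bp
  [187,195): 8 bp
  [195,201): 6 bp

[2,4,5,5,6,7,7,8,9,9,11,12,12,12,13,13,14,14,15,23]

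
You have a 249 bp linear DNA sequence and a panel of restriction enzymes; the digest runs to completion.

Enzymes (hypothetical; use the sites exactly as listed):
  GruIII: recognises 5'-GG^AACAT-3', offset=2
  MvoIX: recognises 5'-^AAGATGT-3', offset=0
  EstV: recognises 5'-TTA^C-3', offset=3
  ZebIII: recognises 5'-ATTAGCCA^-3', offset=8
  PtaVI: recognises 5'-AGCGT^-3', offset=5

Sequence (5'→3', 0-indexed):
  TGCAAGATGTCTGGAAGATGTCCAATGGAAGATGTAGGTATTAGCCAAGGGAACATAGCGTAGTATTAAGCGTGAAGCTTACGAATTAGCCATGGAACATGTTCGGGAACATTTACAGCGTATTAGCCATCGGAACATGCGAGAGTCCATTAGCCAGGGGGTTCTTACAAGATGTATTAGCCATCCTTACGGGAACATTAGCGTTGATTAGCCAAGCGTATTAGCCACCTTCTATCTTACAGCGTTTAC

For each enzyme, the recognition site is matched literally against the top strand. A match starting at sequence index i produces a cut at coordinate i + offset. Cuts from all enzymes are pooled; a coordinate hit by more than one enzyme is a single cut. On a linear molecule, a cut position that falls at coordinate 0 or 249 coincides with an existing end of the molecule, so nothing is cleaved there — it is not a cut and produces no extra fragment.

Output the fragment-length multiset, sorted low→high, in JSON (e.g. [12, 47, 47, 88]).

Site scan:
  GruIII (GGAACAT, off=2): starts [49, 93, 105, 131, 191] → cuts [51, 95, 107, 133, 193]
  MvoIX (AAGATGT, off=0): starts [3, 14, 28, 168] → cuts [3, 14, 28, 168]
  EstV (TTAC, off=3): starts [78, 112, 164, 186, 236, 245] → cuts [81, 115, 167, 189, 239, 248]
  ZebIII (ATTAGCCA, off=8): starts [39, 84, 121, 148, 175, 206, 219] → cuts [47, 92, 129, 156, 183, 214, 227]
  PtaVI (AGCGT, off=5): starts [56, 68, 116, 199, 214, 240] → cuts [61, 73, 121, 204, 219, 245]

Pooled cuts: [3, 14, 28, 47, 51, 61, 73, 81, 92, 95, 107, 115, 121, 129, 133, 156, 167, 168, 183, 189, 193, 204, 214, 219, 227, 239, 245, 248]

Fragment lengths:
  [0,3): 3 bp
  [3,14): 11 bp
  [14,28): 14 bp
  [28,47): 19 bp
  [47,51): 4 bp
  [51,61): 10 bp
  [61,73): 12 bp
  [73,81): 8 bp
  [81,92): 11 bp
  [92,95): 3 bp
  [95,107): 12 bp
  [107,115): 8 bp
  [115,121): 6 bp
  [121,129): 8 bp
  [129,133): 4 bp
  [133,156): 23 bp
  [156,167): 11 bp
  [167,168): 1 bp
  [168,183): 15 bp
  [183,189): 6 bp
  [189,193): 4 bp
  [193,204): 11 bp
  [204,214): 10 bp
  [214,219): 5 bp
  [219,227): 8 bp
  [227,239): 12 bp
  [239,245): 6 bp
  [245,248): 3 bp
  [248,249): 1 bp

[1,1,3,3,3,4,4,4,5,6,6,6,8,8,8,8,10,10,11,11,11,11,12,12,12,14,15,19,23]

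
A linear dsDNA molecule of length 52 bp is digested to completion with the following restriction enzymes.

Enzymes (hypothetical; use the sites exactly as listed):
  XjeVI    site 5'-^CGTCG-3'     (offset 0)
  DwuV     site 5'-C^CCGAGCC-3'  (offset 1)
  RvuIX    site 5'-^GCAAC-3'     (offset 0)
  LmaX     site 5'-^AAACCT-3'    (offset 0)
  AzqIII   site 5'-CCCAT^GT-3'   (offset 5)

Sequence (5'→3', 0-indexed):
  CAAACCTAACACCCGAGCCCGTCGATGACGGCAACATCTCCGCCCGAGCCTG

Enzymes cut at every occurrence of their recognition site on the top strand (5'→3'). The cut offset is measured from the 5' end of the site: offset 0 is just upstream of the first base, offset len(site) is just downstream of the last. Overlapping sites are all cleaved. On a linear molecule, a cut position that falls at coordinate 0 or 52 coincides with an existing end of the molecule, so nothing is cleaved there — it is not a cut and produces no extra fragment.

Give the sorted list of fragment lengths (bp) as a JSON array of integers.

Per-enzyme occurrences:
  XjeVI (CGTCG, off=0): starts [19] → cuts [19]
  DwuV (CCCGAGCC, off=1): starts [11, 42] → cuts [12, 43]
  RvuIX (GCAAC, off=0): starts [30] → cuts [30]
  LmaX (AAACCT, off=0): starts [1] → cuts [1]
  AzqIII (CCCATGT, off=5): no sites

Pooled cuts: [1, 12, 19, 30, 43]

Fragment lengths:
  [0,1): 1 bp
  [1,12): 11 bp
  [12,19): 7 bp
  [19,30): 11 bp
  [30,43): 13 bp
  [43,52): 9 bp

[1,7,9,11,11,13]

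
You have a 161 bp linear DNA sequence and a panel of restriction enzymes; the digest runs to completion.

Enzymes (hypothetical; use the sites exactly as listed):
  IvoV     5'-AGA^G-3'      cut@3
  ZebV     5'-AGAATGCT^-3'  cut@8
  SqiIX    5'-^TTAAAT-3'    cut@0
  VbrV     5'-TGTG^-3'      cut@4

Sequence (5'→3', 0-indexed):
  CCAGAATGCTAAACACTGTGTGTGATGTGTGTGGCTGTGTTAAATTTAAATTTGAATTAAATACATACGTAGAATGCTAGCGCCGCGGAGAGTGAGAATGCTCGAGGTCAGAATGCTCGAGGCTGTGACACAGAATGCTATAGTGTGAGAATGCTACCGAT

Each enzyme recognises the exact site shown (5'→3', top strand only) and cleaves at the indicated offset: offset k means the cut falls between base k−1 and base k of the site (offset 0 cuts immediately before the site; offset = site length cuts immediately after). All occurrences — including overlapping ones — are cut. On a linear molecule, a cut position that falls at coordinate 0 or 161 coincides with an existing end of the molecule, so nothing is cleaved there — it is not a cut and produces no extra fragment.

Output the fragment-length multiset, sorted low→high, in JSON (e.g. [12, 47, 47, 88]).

Scan for sites:
  IvoV (AGAG, off=3): starts [88] → cuts [91]
  ZebV (AGAATGCT, off=8): starts [2, 70, 94, 109, 131, 147] → cuts [10, 78, 102, 117, 139, 155]
  SqiIX (TTAAAT, off=0): starts [39, 45, 56] → cuts [39, 45, 56]
  VbrV (TGTG, off=4): starts [16, 18, 20, 25, 27, 29, 35, 123, 143] → cuts [20, 22, 24, 29, 31, 33, 39, 127, 147]

All cut coordinates (distinct, sorted): [10, 20, 22, 24, 29, 31, 33, 39, 45, 56, 78, 91, 102, 117, 127, 139, 147, 155]

Fragments:
  [0,10): 10 bp
  [10,20): 10 bp
  [20,22): 2 bp
  [22,24): 2 bp
  [24,29): 5 bp
  [29,31): 2 bp
  [31,33): 2 bp
  [33,39): 6 bp
  [39,45): 6 bp
  [45,56): 11 bp
  [56,78): 22 bp
  [78,91): 13 bp
  [91,102): 11 bp
  [102,117): 15 bp
  [117,127): 10 bp
  [127,139): 12 bp
  [139,147): 8 bp
  [147,155): 8 bp
  [155,161): 6 bp

[2,2,2,2,5,6,6,6,8,8,10,10,10,11,11,12,13,15,22]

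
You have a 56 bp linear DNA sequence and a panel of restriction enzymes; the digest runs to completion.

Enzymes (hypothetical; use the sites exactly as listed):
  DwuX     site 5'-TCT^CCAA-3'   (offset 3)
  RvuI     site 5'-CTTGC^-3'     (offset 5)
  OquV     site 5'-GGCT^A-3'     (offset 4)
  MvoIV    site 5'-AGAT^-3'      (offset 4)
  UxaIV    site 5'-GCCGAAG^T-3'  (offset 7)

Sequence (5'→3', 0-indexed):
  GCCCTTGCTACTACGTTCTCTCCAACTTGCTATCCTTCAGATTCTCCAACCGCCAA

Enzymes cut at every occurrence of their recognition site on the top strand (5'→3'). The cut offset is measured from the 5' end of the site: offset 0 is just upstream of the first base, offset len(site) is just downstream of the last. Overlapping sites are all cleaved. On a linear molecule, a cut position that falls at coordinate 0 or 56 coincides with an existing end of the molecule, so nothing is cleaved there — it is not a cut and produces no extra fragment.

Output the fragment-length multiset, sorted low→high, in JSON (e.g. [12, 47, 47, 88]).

[3,8,9,11,12,13]

Scan for sites:
  DwuX (TCTCCAA, off=3): starts [18, 42] → cuts [21, 45]
  RvuI (CTTGC, off=5): starts [3, 25] → cuts [8, 30]
  OquV (GGCTA, off=4): no sites
  MvoIV (AGAT, off=4): starts [38] → cuts [42]
  UxaIV (GCCGAAGT, off=7): no sites

Pooled cuts: [8, 21, 30, 42, 45]

Fragment lengths:
  [0,8): 8 bp
  [8,21): 13 bp
  [21,30): 9 bp
  [30,42): 12 bp
  [42,45): 3 bp
  [45,56): 11 bp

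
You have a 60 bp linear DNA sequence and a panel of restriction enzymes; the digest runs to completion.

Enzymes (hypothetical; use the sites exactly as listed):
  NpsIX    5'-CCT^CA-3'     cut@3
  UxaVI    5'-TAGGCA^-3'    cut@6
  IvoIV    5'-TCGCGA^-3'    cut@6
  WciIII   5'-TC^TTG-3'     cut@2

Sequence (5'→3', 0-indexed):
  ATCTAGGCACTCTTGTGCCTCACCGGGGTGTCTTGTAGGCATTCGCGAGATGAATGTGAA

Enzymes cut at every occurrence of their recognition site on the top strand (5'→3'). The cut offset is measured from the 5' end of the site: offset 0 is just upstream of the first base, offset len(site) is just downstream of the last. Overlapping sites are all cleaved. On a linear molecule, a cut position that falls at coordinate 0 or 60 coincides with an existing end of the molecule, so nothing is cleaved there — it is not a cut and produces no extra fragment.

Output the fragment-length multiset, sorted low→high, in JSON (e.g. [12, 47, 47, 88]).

[3,7,8,9,9,12,12]

Site scan:
  NpsIX CCTCA/3: at [17] ⇒ [20]
  UxaVI TAGGCA/6: at [3, 35] ⇒ [9, 41]
  IvoIV TCGCGA/6: at [42] ⇒ [48]
  WciIII TCTTG/2: at [10, 30] ⇒ [12, 32]

All cut coordinates (distinct, sorted): [9, 12, 20, 32, 41, 48]

Fragment lengths:
  [0,9): 9 bp
  [9,12): 3 bp
  [12,20): 8 bp
  [20,32): 12 bp
  [32,41): 9 bp
  [41,48): 7 bp
  [48,60): 12 bp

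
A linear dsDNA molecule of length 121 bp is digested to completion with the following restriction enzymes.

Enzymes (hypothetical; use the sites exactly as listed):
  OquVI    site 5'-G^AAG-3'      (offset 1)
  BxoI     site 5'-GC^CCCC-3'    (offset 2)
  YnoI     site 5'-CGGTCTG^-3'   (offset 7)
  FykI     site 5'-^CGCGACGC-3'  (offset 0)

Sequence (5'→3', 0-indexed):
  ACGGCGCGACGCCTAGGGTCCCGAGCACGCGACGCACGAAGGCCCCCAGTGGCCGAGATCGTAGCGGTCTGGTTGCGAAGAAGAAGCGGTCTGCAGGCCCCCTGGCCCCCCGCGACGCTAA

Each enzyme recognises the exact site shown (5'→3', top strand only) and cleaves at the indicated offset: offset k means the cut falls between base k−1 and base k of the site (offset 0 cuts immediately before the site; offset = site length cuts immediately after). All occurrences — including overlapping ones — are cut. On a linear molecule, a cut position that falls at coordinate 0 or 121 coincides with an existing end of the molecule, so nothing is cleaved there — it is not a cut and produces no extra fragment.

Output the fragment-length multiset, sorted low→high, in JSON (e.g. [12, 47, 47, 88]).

[3,3,4,4,5,5,6,8,10,11,11,23,28]

Scan for sites:
  OquVI (GAAG, off=1): starts [37, 76, 79, 82] → cuts [38, 77, 80, 83]
  BxoI (GCCCCC, off=2): starts [41, 96, 104] → cuts [43, 98, 106]
  YnoI (CGGTCTG, off=7): starts [64, 86] → cuts [71, 93]
  FykI (CGCGACGC, off=0): starts [4, 27, 110] → cuts [4, 27, 110]

Pooled cuts: [4, 27, 38, 43, 71, 77, 80, 83, 93, 98, 106, 110]

Fragment lengths:
  [0,4): 4 bp
  [4,27): 23 bp
  [27,38): 11 bp
  [38,43): 5 bp
  [43,71): 28 bp
  [71,77): 6 bp
  [77,80): 3 bp
  [80,83): 3 bp
  [83,93): 10 bp
  [93,98): 5 bp
  [98,106): 8 bp
  [106,110): 4 bp
  [110,121): 11 bp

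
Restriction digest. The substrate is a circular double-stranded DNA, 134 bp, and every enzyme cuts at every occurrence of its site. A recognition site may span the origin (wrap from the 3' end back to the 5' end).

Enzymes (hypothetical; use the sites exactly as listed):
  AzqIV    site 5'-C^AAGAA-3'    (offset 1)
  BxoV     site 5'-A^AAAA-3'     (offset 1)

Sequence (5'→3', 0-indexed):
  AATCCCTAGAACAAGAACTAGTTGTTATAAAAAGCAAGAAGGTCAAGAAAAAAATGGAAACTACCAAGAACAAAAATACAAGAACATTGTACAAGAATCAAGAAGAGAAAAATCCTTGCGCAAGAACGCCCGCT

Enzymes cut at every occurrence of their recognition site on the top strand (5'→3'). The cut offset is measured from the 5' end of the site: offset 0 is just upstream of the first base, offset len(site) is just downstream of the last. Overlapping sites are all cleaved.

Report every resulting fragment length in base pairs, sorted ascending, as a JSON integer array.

Site scan:
  AzqIV CAAGAA/1: at [11, 34, 43, 64, 78, 91, 98, 120] ⇒ [12, 35, 44, 65, 79, 92, 99, 121]
  BxoV AAAAA/1: at [28, 47, 48, 49, 71, 107] ⇒ [29, 48, 49, 50, 72, 108]

All cut coordinates (distinct, sorted): [12, 29, 35, 44, 48, 49, 50, 65, 72, 79, 92, 99, 108, 121]

Fragment lengths:
  12→29: 17 bp
  29→35: 6 bp
  35→44: 9 bp
  44→48: 4 bp
  48→49: 1 bp
  49→50: 1 bp
  50→65: 15 bp
  65→72: 7 bp
  72→79: 7 bp
  79→92: 13 bp
  92→99: 7 bp
  99→108: 9 bp
  108→121: 13 bp
  121→12 (wrap): 134-121+12 = 25 bp

[1,1,4,6,7,7,7,9,9,13,13,15,17,25]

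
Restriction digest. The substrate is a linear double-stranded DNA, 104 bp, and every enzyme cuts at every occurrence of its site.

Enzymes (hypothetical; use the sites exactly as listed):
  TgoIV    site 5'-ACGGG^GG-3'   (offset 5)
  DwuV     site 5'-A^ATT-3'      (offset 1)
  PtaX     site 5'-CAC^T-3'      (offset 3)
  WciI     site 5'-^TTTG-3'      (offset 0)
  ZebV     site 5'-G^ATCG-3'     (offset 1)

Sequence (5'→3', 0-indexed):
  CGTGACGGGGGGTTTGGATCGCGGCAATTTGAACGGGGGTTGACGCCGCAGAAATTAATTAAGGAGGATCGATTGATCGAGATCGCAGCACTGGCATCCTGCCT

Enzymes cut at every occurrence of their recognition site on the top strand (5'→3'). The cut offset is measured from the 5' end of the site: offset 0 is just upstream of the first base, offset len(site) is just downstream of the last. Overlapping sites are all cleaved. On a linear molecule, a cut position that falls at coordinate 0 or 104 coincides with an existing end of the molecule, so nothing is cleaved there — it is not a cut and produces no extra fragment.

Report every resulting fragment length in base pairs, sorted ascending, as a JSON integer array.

Site scan:
  TgoIV ACGGGGG/5: at [4, 32] ⇒ [9, 37]
  DwuV AATT/1: at [25, 52, 56] ⇒ [26, 53, 57]
  PtaX CACT/3: at [88] ⇒ [91]
  WciI TTTG/0: at [12, 27] ⇒ [12, 27]
  ZebV GATCG/1: at [16, 66, 74, 80] ⇒ [17, 67, 75, 81]

Pooled cuts: [9, 12, 17, 26, 27, 37, 53, 57, 67, 75, 81, 91]

Fragment lengths:
  [0,9): 9 bp
  [9,12): 3 bp
  [12,17): 5 bp
  [17,26): 9 bp
  [26,27): 1 bp
  [27,37): 10 bp
  [37,53): 16 bp
  [53,57): 4 bp
  [57,67): 10 bp
  [67,75): 8 bp
  [75,81): 6 bp
  [81,91): 10 bp
  [91,104): 13 bp

[1,3,4,5,6,8,9,9,10,10,10,13,16]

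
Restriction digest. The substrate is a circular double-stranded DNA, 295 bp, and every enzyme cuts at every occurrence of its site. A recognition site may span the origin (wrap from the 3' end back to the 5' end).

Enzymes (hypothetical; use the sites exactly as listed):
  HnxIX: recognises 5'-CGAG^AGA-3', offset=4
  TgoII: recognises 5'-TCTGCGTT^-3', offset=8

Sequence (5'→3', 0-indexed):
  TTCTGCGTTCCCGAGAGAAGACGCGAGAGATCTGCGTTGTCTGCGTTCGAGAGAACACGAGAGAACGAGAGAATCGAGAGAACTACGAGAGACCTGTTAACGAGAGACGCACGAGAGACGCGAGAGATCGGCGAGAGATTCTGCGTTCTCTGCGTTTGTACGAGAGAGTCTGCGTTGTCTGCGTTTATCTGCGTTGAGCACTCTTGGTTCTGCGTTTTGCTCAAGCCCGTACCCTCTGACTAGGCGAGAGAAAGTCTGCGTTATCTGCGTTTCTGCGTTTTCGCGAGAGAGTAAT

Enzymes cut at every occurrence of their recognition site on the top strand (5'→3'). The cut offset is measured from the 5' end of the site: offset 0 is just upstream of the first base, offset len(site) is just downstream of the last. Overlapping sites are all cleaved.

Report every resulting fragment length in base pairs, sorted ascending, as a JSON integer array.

[4,6,8,8,8,8,9,9,9,9,9,9,10,10,11,11,11,11,12,12,12,14,15,17,21,32]

Per-enzyme occurrences:
  HnxIX CGAGAGA/4: at [11, 23, 47, 57, 65, 74, 85, 100, 111, 120, 131, 160, 244, 283] ⇒ [15, 27, 51, 61, 69, 78, 89, 104, 115, 124, 135, 164, 248, 287]
  TgoII TCTGCGTT/8: at [1, 30, 39, 139, 148, 168, 177, 187, 208, 254, 263, 271] ⇒ [9, 38, 47, 147, 156, 176, 185, 195, 216, 262, 271, 279]

Pooled cuts: [9, 15, 27, 38, 47, 51, 61, 69, 78, 89, 104, 115, 124, 135, 147, 156, 164, 176, 185, 195, 216, 248, 262, 271, 279, 287]

Fragments:
  9→15: 6 bp
  15→27: 12 bp
  27→38: 11 bp
  38→47: 9 bp
  47→51: 4 bp
  51→61: 10 bp
  61→69: 8 bp
  69→78: 9 bp
  78→89: 11 bp
  89→104: 15 bp
  104→115: 11 bp
  115→124: 9 bp
  124→135: 11 bp
  135→147: 12 bp
  147→156: 9 bp
  156→164: 8 bp
  164→176: 12 bp
  176→185: 9 bp
  185→195: 10 bp
  195→216: 21 bp
  216→248: 32 bp
  248→262: 14 bp
  262→271: 9 bp
  271→279: 8 bp
  279→287: 8 bp
  287→9 (wrap): 295-287+9 = 17 bp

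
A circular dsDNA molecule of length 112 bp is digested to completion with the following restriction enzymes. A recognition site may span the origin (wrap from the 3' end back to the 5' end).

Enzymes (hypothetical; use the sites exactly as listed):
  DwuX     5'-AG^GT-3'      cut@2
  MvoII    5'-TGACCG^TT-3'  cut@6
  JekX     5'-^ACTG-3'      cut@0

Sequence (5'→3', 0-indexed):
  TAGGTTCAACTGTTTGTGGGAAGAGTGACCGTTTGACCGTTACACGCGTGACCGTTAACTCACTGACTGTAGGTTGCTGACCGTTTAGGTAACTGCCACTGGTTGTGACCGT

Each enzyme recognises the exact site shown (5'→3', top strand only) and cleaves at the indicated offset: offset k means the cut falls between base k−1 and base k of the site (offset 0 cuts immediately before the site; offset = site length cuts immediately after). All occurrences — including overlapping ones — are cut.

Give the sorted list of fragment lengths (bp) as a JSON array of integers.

[3,4,4,5,5,6,7,7,8,11,14,15,23]

Scan for sites:
  DwuX (AGGT, off=2): starts [1, 70, 86] → cuts [3, 72, 88]
  MvoII (TGACCGTT, off=6): starts [25, 33, 48, 77, 105] → cuts [31, 39, 54, 83, 111]
  JekX (ACTG, off=0): starts [8, 61, 65, 91, 97] → cuts [8, 61, 65, 91, 97]

Pooled cuts: [3, 8, 31, 39, 54, 61, 65, 72, 83, 88, 91, 97, 111]

Fragments:
  3→8: 5 bp
  8→31: 23 bp
  31→39: 8 bp
  39→54: 15 bp
  54→61: 7 bp
  61→65: 4 bp
  65→72: 7 bp
  72→83: 11 bp
  83→88: 5 bp
  88→91: 3 bp
  91→97: 6 bp
  97→111: 14 bp
  111→3 (wrap): 112-111+3 = 4 bp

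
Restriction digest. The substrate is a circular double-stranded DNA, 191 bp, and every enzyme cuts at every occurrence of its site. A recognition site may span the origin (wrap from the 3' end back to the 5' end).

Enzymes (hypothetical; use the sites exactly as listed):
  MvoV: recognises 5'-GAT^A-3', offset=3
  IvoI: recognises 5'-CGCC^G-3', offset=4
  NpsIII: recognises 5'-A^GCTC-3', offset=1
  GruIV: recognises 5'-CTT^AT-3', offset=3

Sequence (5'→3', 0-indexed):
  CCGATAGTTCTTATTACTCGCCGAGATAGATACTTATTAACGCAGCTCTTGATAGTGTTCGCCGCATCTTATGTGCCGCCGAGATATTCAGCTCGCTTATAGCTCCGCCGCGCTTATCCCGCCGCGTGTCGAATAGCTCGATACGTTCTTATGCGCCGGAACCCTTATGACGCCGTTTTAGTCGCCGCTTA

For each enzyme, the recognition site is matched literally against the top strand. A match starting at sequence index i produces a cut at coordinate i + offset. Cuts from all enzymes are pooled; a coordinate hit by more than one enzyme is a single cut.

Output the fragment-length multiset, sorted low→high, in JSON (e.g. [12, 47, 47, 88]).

Scan for sites:
  MvoV (GATA, off=3): starts [2, 24, 28, 50, 82, 139] → cuts [5, 27, 31, 53, 85, 142]
  IvoI (CGCCG, off=4): starts [18, 59, 76, 105, 119, 153, 170, 182] → cuts [22, 63, 80, 109, 123, 157, 174, 186]
  NpsIII (AGCTC, off=1): starts [43, 89, 100, 134] → cuts [44, 90, 101, 135]
  GruIV (CTTAT, off=3): starts [9, 32, 67, 95, 112, 147, 163] → cuts [12, 35, 70, 98, 115, 150, 166]

Pooled cuts: [5, 12, 22, 27, 31, 35, 44, 53, 63, 70, 80, 85, 90, 98, 101, 109, 115, 123, 135, 142, 150, 157, 166, 174, 186]

Fragment lengths:
  5→12: 7 bp
  12→22: 10 bp
  22→27: 5 bp
  27→31: 4 bp
  31→35: 4 bp
  35→44: 9 bp
  44→53: 9 bp
  53→63: 10 bp
  63→70: 7 bp
  70→80: 10 bp
  80→85: 5 bp
  85→90: 5 bp
  90→98: 8 bp
  98→101: 3 bp
  101→109: 8 bp
  109→115: 6 bp
  115→123: 8 bp
  123→135: 12 bp
  135→142: 7 bp
  142→150: 8 bp
  150→157: 7 bp
  157→166: 9 bp
  166→174: 8 bp
  174→186: 12 bp
  186→5 (wrap): 191-186+5 = 10 bp

[3,4,4,5,5,5,6,7,7,7,7,8,8,8,8,8,9,9,9,10,10,10,10,12,12]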